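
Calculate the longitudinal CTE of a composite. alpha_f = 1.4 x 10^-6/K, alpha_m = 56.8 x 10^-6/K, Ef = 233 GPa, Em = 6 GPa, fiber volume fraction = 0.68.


E1 = Ef*Vf + Em*(1-Vf) = 160.36
alpha_1 = (alpha_f*Ef*Vf + alpha_m*Em*(1-Vf))/E1 = 2.06 x 10^-6/K

2.06 x 10^-6/K


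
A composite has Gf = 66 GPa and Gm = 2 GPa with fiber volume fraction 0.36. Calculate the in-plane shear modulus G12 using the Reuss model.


1/G12 = Vf/Gf + (1-Vf)/Gm = 0.36/66 + 0.64/2
G12 = 3.07 GPa

3.07 GPa


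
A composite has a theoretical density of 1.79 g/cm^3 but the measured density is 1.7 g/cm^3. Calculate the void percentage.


Void% = (rho_theo - rho_actual)/rho_theo * 100 = (1.79 - 1.7)/1.79 * 100 = 5.03%

5.03%


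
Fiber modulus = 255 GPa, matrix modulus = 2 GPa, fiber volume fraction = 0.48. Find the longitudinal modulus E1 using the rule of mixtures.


E1 = Ef*Vf + Em*(1-Vf) = 255*0.48 + 2*0.52 = 123.44 GPa

123.44 GPa


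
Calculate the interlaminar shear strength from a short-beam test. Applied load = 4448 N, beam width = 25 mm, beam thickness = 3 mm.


ILSS = 3F/(4bh) = 3*4448/(4*25*3) = 44.48 MPa

44.48 MPa


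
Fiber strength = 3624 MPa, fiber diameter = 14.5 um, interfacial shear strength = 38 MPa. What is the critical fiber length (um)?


Lc = sigma_f * d / (2 * tau_i) = 3624 * 14.5 / (2 * 38) = 691.4 um

691.4 um


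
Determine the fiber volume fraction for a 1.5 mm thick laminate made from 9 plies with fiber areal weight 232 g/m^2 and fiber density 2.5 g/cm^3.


Vf = n * FAW / (rho_f * h * 1000) = 9 * 232 / (2.5 * 1.5 * 1000) = 0.5568

0.5568


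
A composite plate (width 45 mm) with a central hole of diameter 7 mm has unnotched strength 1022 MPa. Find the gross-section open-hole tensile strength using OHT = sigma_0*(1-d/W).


OHT = sigma_0*(1-d/W) = 1022*(1-7/45) = 863.0 MPa

863.0 MPa


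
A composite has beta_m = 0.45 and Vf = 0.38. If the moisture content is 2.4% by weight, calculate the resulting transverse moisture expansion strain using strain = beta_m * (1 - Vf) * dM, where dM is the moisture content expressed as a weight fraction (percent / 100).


dM = 2.4/100 = 0.024
strain = beta_m * (1-Vf) * dM = 0.45 * 0.62 * 0.024 = 0.006696

0.006696


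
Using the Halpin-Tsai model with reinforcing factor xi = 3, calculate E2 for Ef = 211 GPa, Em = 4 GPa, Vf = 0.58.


eta = (Ef/Em - 1)/(Ef/Em + xi) = (52.75 - 1)/(52.75 + 3) = 0.9283
E2 = Em*(1+xi*eta*Vf)/(1-eta*Vf) = 22.66 GPa

22.66 GPa


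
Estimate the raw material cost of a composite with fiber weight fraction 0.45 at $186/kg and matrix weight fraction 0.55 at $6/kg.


Cost = cost_f*Wf + cost_m*Wm = 186*0.45 + 6*0.55 = $87.0/kg

$87.0/kg


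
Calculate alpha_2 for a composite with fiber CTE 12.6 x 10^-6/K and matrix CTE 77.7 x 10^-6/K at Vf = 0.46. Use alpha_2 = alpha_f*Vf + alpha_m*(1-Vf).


alpha_2 = alpha_f*Vf + alpha_m*(1-Vf) = 12.6*0.46 + 77.7*0.54 = 47.8 x 10^-6/K

47.8 x 10^-6/K


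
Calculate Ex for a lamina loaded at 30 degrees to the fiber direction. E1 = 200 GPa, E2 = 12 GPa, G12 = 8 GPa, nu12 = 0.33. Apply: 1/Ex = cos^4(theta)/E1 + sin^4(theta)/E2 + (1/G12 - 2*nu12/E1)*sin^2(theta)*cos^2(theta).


cos^4(30) = 0.5625, sin^4(30) = 0.0625, sin^2(30)*cos^2(30) = 0.1875
1/G12 - 2*nu12/E1 = 1/8 - 2*0.33/200 = 0.1217 GPa^-1
1/Ex = 0.5625/200 + 0.0625/12 + 0.1217*0.1875 = 0.0308396 GPa^-1
Ex = 32.43 GPa

32.43 GPa


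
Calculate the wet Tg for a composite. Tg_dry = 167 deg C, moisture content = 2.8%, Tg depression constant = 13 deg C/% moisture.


Tg_wet = Tg_dry - k*moisture = 167 - 13*2.8 = 130.6 deg C

130.6 deg C


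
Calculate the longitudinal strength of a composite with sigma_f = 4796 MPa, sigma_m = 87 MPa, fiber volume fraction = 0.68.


sigma_1 = sigma_f*Vf + sigma_m*(1-Vf) = 4796*0.68 + 87*0.32 = 3289.1 MPa

3289.1 MPa


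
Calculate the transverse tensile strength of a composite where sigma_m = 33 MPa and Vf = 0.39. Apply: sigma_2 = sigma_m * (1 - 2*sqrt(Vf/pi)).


factor = 1 - 2*sqrt(0.39/pi) = 0.2953
sigma_2 = 33 * 0.2953 = 9.75 MPa

9.75 MPa


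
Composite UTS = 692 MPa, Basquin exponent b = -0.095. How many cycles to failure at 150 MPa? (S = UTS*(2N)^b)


N = 0.5 * (S/UTS)^(1/b) = 0.5 * (150/692)^(1/-0.095) = 4.8820e+06 cycles

4.8820e+06 cycles


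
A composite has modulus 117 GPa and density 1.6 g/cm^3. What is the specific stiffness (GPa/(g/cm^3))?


Specific stiffness = E/rho = 117/1.6 = 73.1 GPa/(g/cm^3)

73.1 GPa/(g/cm^3)


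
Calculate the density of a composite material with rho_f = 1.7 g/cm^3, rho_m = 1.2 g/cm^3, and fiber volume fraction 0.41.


rho_c = rho_f*Vf + rho_m*(1-Vf) = 1.7*0.41 + 1.2*0.59 = 1.405 g/cm^3

1.405 g/cm^3


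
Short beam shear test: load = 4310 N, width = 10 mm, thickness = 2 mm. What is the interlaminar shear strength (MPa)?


ILSS = 3F/(4bh) = 3*4310/(4*10*2) = 161.63 MPa

161.63 MPa


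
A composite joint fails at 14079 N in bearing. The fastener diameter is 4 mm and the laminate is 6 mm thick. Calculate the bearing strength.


sigma_br = F/(d*h) = 14079/(4*6) = 586.6 MPa

586.6 MPa


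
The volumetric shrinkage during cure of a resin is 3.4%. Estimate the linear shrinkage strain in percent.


Linear shrinkage ≈ vol_shrink/3 = 3.4/3 = 1.133%

1.133%


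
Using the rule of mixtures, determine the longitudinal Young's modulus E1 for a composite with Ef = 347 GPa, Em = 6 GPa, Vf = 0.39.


E1 = Ef*Vf + Em*(1-Vf) = 347*0.39 + 6*0.61 = 138.99 GPa

138.99 GPa


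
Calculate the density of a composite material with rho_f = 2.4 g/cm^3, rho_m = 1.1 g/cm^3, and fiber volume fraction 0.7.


rho_c = rho_f*Vf + rho_m*(1-Vf) = 2.4*0.7 + 1.1*0.3 = 2.01 g/cm^3

2.01 g/cm^3


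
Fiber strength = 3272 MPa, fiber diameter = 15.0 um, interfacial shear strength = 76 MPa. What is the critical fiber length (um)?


Lc = sigma_f * d / (2 * tau_i) = 3272 * 15.0 / (2 * 76) = 322.9 um

322.9 um


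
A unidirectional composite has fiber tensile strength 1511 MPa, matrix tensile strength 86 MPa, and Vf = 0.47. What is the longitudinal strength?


sigma_1 = sigma_f*Vf + sigma_m*(1-Vf) = 1511*0.47 + 86*0.53 = 755.8 MPa

755.8 MPa


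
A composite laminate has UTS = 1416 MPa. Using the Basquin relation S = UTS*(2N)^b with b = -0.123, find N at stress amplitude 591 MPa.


N = 0.5 * (S/UTS)^(1/b) = 0.5 * (591/1416)^(1/-0.123) = 608.3295 cycles

608.3295 cycles


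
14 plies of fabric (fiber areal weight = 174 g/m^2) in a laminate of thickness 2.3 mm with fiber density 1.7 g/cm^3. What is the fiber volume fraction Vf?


Vf = n * FAW / (rho_f * h * 1000) = 14 * 174 / (1.7 * 2.3 * 1000) = 0.623

0.623


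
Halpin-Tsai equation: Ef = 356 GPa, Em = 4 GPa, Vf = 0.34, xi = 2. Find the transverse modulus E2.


eta = (Ef/Em - 1)/(Ef/Em + xi) = (89.0 - 1)/(89.0 + 2) = 0.967
E2 = Em*(1+xi*eta*Vf)/(1-eta*Vf) = 9.88 GPa

9.88 GPa


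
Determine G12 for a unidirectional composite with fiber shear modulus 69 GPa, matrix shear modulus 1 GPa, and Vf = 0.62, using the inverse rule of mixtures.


1/G12 = Vf/Gf + (1-Vf)/Gm = 0.62/69 + 0.38/1
G12 = 2.57 GPa

2.57 GPa


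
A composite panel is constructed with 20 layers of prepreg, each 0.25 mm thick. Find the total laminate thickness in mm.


h = n * t_ply = 20 * 0.25 = 5.0 mm

5.0 mm


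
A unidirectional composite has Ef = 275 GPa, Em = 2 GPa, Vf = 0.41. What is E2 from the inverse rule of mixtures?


1/E2 = Vf/Ef + (1-Vf)/Em = 0.41/275 + 0.59/2
E2 = 3.37 GPa

3.37 GPa


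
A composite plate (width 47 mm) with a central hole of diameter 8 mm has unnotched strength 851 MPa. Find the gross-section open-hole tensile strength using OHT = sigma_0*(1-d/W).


OHT = sigma_0*(1-d/W) = 851*(1-8/47) = 706.1 MPa

706.1 MPa


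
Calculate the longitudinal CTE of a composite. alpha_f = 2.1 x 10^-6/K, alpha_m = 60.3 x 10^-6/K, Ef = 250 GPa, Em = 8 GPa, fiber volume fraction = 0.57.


E1 = Ef*Vf + Em*(1-Vf) = 145.94
alpha_1 = (alpha_f*Ef*Vf + alpha_m*Em*(1-Vf))/E1 = 3.47 x 10^-6/K

3.47 x 10^-6/K


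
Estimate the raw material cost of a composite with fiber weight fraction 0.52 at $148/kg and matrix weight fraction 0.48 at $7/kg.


Cost = cost_f*Wf + cost_m*Wm = 148*0.52 + 7*0.48 = $80.32/kg

$80.32/kg


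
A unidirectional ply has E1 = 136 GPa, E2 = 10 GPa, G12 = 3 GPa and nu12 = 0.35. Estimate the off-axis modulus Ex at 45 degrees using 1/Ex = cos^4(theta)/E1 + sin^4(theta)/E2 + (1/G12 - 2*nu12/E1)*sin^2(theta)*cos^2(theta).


cos^4(45) = 0.25, sin^4(45) = 0.25, sin^2(45)*cos^2(45) = 0.25
1/G12 - 2*nu12/E1 = 1/3 - 2*0.35/136 = 0.328186 GPa^-1
1/Ex = 0.25/136 + 0.25/10 + 0.328186*0.25 = 0.1088848 GPa^-1
Ex = 9.18 GPa

9.18 GPa


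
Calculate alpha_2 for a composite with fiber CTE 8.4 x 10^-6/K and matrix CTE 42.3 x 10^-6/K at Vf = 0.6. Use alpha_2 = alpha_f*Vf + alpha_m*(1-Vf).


alpha_2 = alpha_f*Vf + alpha_m*(1-Vf) = 8.4*0.6 + 42.3*0.4 = 22.0 x 10^-6/K

22.0 x 10^-6/K


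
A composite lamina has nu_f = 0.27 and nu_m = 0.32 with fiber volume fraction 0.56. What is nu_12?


nu_12 = nu_f*Vf + nu_m*(1-Vf) = 0.27*0.56 + 0.32*0.44 = 0.292

0.292


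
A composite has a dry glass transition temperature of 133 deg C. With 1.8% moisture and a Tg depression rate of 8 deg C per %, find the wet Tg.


Tg_wet = Tg_dry - k*moisture = 133 - 8*1.8 = 118.6 deg C

118.6 deg C


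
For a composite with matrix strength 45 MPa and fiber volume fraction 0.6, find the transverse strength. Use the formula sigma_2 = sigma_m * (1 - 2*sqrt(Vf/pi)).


factor = 1 - 2*sqrt(0.6/pi) = 0.126
sigma_2 = 45 * 0.126 = 5.67 MPa

5.67 MPa


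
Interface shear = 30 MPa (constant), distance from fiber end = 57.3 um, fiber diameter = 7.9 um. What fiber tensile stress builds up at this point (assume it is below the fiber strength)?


Force balance: sigma_f * (pi*d^2/4) = tau * (pi*d) * x  ->  sigma_f = 4 * tau * x / d
sigma_f = 4 * 30 * 57.3 / 7.9 = 870.4 MPa

870.4 MPa


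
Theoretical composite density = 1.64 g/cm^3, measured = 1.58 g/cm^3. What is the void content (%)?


Void% = (rho_theo - rho_actual)/rho_theo * 100 = (1.64 - 1.58)/1.64 * 100 = 3.66%

3.66%


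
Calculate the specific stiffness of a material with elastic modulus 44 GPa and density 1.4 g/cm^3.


Specific stiffness = E/rho = 44/1.4 = 31.4 GPa/(g/cm^3)

31.4 GPa/(g/cm^3)


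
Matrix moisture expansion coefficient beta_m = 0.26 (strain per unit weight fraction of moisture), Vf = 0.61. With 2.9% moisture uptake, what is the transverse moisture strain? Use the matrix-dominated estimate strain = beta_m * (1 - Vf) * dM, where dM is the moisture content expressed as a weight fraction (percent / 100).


dM = 2.9/100 = 0.029
strain = beta_m * (1-Vf) * dM = 0.26 * 0.39 * 0.029 = 0.0029406

0.0029406


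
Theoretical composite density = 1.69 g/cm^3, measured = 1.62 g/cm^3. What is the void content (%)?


Void% = (rho_theo - rho_actual)/rho_theo * 100 = (1.69 - 1.62)/1.69 * 100 = 4.14%

4.14%


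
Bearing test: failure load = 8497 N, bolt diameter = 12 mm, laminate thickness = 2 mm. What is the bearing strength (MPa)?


sigma_br = F/(d*h) = 8497/(12*2) = 354.0 MPa

354.0 MPa


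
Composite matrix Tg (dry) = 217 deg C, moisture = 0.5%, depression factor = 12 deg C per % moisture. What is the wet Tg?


Tg_wet = Tg_dry - k*moisture = 217 - 12*0.5 = 211.0 deg C

211.0 deg C


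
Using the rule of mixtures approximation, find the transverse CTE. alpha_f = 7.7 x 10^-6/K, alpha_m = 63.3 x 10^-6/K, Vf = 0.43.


alpha_2 = alpha_f*Vf + alpha_m*(1-Vf) = 7.7*0.43 + 63.3*0.57 = 39.4 x 10^-6/K

39.4 x 10^-6/K


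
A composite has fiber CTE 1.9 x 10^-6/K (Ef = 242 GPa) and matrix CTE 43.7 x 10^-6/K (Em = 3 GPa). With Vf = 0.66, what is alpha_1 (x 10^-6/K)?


E1 = Ef*Vf + Em*(1-Vf) = 160.74
alpha_1 = (alpha_f*Ef*Vf + alpha_m*Em*(1-Vf))/E1 = 2.17 x 10^-6/K

2.17 x 10^-6/K


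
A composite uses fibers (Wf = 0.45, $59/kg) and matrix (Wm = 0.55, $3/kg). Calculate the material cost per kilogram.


Cost = cost_f*Wf + cost_m*Wm = 59*0.45 + 3*0.55 = $28.2/kg

$28.2/kg


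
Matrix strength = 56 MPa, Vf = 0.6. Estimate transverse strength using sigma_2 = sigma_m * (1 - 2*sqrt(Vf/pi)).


factor = 1 - 2*sqrt(0.6/pi) = 0.126
sigma_2 = 56 * 0.126 = 7.05 MPa

7.05 MPa


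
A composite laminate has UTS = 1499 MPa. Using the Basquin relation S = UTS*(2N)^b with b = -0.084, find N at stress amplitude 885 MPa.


N = 0.5 * (S/UTS)^(1/b) = 0.5 * (885/1499)^(1/-0.084) = 265.1394 cycles

265.1394 cycles


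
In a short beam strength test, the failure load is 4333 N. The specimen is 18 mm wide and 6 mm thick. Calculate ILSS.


ILSS = 3F/(4bh) = 3*4333/(4*18*6) = 30.09 MPa

30.09 MPa


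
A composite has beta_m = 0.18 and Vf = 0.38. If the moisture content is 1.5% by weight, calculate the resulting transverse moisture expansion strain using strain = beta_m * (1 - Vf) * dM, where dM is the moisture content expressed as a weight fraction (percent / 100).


dM = 1.5/100 = 0.015
strain = beta_m * (1-Vf) * dM = 0.18 * 0.62 * 0.015 = 0.001674

0.001674


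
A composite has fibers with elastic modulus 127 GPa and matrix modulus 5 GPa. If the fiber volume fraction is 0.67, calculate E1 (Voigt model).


E1 = Ef*Vf + Em*(1-Vf) = 127*0.67 + 5*0.33 = 86.74 GPa

86.74 GPa


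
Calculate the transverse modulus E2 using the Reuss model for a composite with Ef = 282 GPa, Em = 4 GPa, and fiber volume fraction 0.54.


1/E2 = Vf/Ef + (1-Vf)/Em = 0.54/282 + 0.46/4
E2 = 8.55 GPa

8.55 GPa


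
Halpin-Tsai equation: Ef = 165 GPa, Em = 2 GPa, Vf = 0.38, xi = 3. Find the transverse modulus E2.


eta = (Ef/Em - 1)/(Ef/Em + xi) = (82.5 - 1)/(82.5 + 3) = 0.9532
E2 = Em*(1+xi*eta*Vf)/(1-eta*Vf) = 6.54 GPa

6.54 GPa


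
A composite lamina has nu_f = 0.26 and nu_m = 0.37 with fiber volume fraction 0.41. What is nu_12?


nu_12 = nu_f*Vf + nu_m*(1-Vf) = 0.26*0.41 + 0.37*0.59 = 0.3249

0.3249


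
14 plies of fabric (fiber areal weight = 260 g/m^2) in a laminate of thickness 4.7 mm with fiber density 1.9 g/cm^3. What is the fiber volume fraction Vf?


Vf = n * FAW / (rho_f * h * 1000) = 14 * 260 / (1.9 * 4.7 * 1000) = 0.4076

0.4076


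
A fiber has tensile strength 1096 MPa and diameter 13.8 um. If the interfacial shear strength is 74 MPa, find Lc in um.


Lc = sigma_f * d / (2 * tau_i) = 1096 * 13.8 / (2 * 74) = 102.2 um

102.2 um


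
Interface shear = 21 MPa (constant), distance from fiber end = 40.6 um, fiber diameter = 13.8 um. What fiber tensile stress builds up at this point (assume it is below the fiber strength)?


Force balance: sigma_f * (pi*d^2/4) = tau * (pi*d) * x  ->  sigma_f = 4 * tau * x / d
sigma_f = 4 * 21 * 40.6 / 13.8 = 247.1 MPa

247.1 MPa


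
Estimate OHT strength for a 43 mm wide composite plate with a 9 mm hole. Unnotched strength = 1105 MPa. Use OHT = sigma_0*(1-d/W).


OHT = sigma_0*(1-d/W) = 1105*(1-9/43) = 873.7 MPa

873.7 MPa


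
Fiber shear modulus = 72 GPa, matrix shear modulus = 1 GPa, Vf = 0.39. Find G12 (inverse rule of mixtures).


1/G12 = Vf/Gf + (1-Vf)/Gm = 0.39/72 + 0.61/1
G12 = 1.62 GPa

1.62 GPa


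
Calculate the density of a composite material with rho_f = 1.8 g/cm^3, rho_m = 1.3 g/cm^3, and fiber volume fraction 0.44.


rho_c = rho_f*Vf + rho_m*(1-Vf) = 1.8*0.44 + 1.3*0.56 = 1.52 g/cm^3

1.52 g/cm^3


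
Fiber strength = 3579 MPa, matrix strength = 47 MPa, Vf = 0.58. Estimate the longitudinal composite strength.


sigma_1 = sigma_f*Vf + sigma_m*(1-Vf) = 3579*0.58 + 47*0.42 = 2095.6 MPa

2095.6 MPa


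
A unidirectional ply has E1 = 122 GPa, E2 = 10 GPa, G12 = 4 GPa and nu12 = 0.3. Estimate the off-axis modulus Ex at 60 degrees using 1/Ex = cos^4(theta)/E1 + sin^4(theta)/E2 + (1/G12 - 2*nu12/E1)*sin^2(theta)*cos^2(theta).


cos^4(60) = 0.0625, sin^4(60) = 0.5625, sin^2(60)*cos^2(60) = 0.1875
1/G12 - 2*nu12/E1 = 1/4 - 2*0.3/122 = 0.245082 GPa^-1
1/Ex = 0.0625/122 + 0.5625/10 + 0.245082*0.1875 = 0.1027152 GPa^-1
Ex = 9.74 GPa

9.74 GPa


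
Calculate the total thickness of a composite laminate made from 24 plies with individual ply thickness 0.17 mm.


h = n * t_ply = 24 * 0.17 = 4.08 mm

4.08 mm


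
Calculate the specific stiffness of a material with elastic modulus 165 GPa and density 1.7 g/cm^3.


Specific stiffness = E/rho = 165/1.7 = 97.1 GPa/(g/cm^3)

97.1 GPa/(g/cm^3)


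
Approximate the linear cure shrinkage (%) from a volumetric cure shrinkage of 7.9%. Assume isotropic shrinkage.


Linear shrinkage ≈ vol_shrink/3 = 7.9/3 = 2.633%

2.633%


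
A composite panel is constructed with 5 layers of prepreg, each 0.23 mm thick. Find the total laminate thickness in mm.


h = n * t_ply = 5 * 0.23 = 1.15 mm

1.15 mm


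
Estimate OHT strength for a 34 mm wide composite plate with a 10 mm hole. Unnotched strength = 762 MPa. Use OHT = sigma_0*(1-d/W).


OHT = sigma_0*(1-d/W) = 762*(1-10/34) = 537.9 MPa

537.9 MPa


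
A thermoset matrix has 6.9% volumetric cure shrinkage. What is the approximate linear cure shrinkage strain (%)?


Linear shrinkage ≈ vol_shrink/3 = 6.9/3 = 2.3%

2.3%


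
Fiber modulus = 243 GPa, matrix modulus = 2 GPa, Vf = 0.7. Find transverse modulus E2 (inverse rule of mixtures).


1/E2 = Vf/Ef + (1-Vf)/Em = 0.7/243 + 0.3/2
E2 = 6.54 GPa

6.54 GPa


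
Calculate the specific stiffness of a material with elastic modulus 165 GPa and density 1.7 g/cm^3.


Specific stiffness = E/rho = 165/1.7 = 97.1 GPa/(g/cm^3)

97.1 GPa/(g/cm^3)


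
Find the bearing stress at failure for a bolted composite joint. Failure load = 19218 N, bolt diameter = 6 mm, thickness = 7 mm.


sigma_br = F/(d*h) = 19218/(6*7) = 457.6 MPa

457.6 MPa


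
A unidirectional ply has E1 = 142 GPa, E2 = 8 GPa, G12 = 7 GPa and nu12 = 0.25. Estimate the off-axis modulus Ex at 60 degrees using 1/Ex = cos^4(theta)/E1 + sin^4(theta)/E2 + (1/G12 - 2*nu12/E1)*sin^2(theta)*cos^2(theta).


cos^4(60) = 0.0625, sin^4(60) = 0.5625, sin^2(60)*cos^2(60) = 0.1875
1/G12 - 2*nu12/E1 = 1/7 - 2*0.25/142 = 0.139336 GPa^-1
1/Ex = 0.0625/142 + 0.5625/8 + 0.139336*0.1875 = 0.0968781 GPa^-1
Ex = 10.32 GPa

10.32 GPa


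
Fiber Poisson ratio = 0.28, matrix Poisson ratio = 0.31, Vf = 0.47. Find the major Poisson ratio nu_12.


nu_12 = nu_f*Vf + nu_m*(1-Vf) = 0.28*0.47 + 0.31*0.53 = 0.2959

0.2959


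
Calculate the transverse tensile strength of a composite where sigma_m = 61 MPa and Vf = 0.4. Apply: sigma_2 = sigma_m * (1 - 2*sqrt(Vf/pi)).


factor = 1 - 2*sqrt(0.4/pi) = 0.2864
sigma_2 = 61 * 0.2864 = 17.47 MPa

17.47 MPa


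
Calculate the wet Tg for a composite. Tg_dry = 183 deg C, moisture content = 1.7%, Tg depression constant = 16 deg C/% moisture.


Tg_wet = Tg_dry - k*moisture = 183 - 16*1.7 = 155.8 deg C

155.8 deg C


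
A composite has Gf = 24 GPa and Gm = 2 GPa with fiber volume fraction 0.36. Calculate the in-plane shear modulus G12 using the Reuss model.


1/G12 = Vf/Gf + (1-Vf)/Gm = 0.36/24 + 0.64/2
G12 = 2.99 GPa

2.99 GPa


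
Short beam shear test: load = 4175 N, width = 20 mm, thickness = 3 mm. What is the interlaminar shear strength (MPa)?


ILSS = 3F/(4bh) = 3*4175/(4*20*3) = 52.19 MPa

52.19 MPa


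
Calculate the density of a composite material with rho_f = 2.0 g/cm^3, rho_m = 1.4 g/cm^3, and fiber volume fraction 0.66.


rho_c = rho_f*Vf + rho_m*(1-Vf) = 2.0*0.66 + 1.4*0.34 = 1.796 g/cm^3

1.796 g/cm^3


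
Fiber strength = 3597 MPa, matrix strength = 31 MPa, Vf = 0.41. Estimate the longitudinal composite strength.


sigma_1 = sigma_f*Vf + sigma_m*(1-Vf) = 3597*0.41 + 31*0.59 = 1493.1 MPa

1493.1 MPa


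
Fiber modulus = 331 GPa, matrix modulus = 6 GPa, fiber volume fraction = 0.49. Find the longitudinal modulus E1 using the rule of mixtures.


E1 = Ef*Vf + Em*(1-Vf) = 331*0.49 + 6*0.51 = 165.25 GPa

165.25 GPa


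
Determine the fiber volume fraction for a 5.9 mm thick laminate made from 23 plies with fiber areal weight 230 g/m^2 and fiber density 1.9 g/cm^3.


Vf = n * FAW / (rho_f * h * 1000) = 23 * 230 / (1.9 * 5.9 * 1000) = 0.4719

0.4719


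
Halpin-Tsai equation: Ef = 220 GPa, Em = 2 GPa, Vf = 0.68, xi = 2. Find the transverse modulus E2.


eta = (Ef/Em - 1)/(Ef/Em + xi) = (110.0 - 1)/(110.0 + 2) = 0.9732
E2 = Em*(1+xi*eta*Vf)/(1-eta*Vf) = 13.74 GPa

13.74 GPa


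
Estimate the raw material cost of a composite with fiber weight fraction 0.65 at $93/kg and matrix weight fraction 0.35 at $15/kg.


Cost = cost_f*Wf + cost_m*Wm = 93*0.65 + 15*0.35 = $65.7/kg

$65.7/kg


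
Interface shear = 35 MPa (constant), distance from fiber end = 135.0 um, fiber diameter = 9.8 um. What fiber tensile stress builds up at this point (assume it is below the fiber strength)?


Force balance: sigma_f * (pi*d^2/4) = tau * (pi*d) * x  ->  sigma_f = 4 * tau * x / d
sigma_f = 4 * 35 * 135.0 / 9.8 = 1928.6 MPa

1928.6 MPa


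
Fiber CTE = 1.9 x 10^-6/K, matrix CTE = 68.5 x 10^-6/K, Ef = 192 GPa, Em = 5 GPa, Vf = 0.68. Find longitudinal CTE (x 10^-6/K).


E1 = Ef*Vf + Em*(1-Vf) = 132.16
alpha_1 = (alpha_f*Ef*Vf + alpha_m*Em*(1-Vf))/E1 = 2.71 x 10^-6/K

2.71 x 10^-6/K


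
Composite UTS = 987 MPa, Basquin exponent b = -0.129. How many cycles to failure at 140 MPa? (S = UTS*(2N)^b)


N = 0.5 * (S/UTS)^(1/b) = 0.5 * (140/987)^(1/-0.129) = 1.8797e+06 cycles

1.8797e+06 cycles


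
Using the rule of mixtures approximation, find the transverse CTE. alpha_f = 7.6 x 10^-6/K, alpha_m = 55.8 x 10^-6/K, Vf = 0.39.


alpha_2 = alpha_f*Vf + alpha_m*(1-Vf) = 7.6*0.39 + 55.8*0.61 = 37.0 x 10^-6/K

37.0 x 10^-6/K


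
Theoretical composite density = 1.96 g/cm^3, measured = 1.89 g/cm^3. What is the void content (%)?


Void% = (rho_theo - rho_actual)/rho_theo * 100 = (1.96 - 1.89)/1.96 * 100 = 3.57%

3.57%


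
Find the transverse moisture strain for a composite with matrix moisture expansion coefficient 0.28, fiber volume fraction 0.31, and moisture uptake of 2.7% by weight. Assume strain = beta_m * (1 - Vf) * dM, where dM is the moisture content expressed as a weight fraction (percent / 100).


dM = 2.7/100 = 0.027
strain = beta_m * (1-Vf) * dM = 0.28 * 0.69 * 0.027 = 0.0052164

0.0052164


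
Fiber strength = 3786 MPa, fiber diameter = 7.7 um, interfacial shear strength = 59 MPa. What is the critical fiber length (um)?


Lc = sigma_f * d / (2 * tau_i) = 3786 * 7.7 / (2 * 59) = 247.1 um

247.1 um


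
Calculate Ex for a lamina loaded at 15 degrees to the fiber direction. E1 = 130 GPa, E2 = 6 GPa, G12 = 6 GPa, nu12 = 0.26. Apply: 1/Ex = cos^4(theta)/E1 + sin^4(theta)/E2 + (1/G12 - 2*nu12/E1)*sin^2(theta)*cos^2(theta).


cos^4(15) = 0.870513, sin^4(15) = 0.004487, sin^2(15)*cos^2(15) = 0.0625
1/G12 - 2*nu12/E1 = 1/6 - 2*0.26/130 = 0.162667 GPa^-1
1/Ex = 0.870513/130 + 0.004487/6 + 0.162667*0.0625 = 0.0176108 GPa^-1
Ex = 56.78 GPa

56.78 GPa


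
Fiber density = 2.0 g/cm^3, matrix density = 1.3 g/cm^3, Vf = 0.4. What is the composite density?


rho_c = rho_f*Vf + rho_m*(1-Vf) = 2.0*0.4 + 1.3*0.6 = 1.58 g/cm^3

1.58 g/cm^3


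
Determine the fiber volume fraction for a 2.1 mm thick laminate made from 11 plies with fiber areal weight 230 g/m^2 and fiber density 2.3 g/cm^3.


Vf = n * FAW / (rho_f * h * 1000) = 11 * 230 / (2.3 * 2.1 * 1000) = 0.5238

0.5238


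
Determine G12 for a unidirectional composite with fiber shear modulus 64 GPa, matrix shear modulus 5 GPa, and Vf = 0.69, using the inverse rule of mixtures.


1/G12 = Vf/Gf + (1-Vf)/Gm = 0.69/64 + 0.31/5
G12 = 13.74 GPa

13.74 GPa


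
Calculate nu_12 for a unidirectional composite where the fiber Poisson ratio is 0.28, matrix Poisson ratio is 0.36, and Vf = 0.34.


nu_12 = nu_f*Vf + nu_m*(1-Vf) = 0.28*0.34 + 0.36*0.66 = 0.3328

0.3328


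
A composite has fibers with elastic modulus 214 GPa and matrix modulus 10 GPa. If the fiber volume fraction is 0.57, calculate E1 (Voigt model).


E1 = Ef*Vf + Em*(1-Vf) = 214*0.57 + 10*0.43 = 126.28 GPa

126.28 GPa


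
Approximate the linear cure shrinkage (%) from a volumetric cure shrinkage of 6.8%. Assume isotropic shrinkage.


Linear shrinkage ≈ vol_shrink/3 = 6.8/3 = 2.267%

2.267%


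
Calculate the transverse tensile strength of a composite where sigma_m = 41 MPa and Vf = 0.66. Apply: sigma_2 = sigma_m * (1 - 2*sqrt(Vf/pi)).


factor = 1 - 2*sqrt(0.66/pi) = 0.0833
sigma_2 = 41 * 0.0833 = 3.42 MPa

3.42 MPa


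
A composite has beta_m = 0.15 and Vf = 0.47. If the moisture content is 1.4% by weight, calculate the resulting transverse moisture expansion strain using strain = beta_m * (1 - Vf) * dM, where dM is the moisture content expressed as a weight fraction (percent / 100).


dM = 1.4/100 = 0.014
strain = beta_m * (1-Vf) * dM = 0.15 * 0.53 * 0.014 = 0.001113

0.001113


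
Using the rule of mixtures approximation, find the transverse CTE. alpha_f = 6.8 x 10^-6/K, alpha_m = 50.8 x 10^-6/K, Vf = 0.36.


alpha_2 = alpha_f*Vf + alpha_m*(1-Vf) = 6.8*0.36 + 50.8*0.64 = 35.0 x 10^-6/K

35.0 x 10^-6/K


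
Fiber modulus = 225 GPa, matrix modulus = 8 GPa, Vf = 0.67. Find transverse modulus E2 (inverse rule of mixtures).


1/E2 = Vf/Ef + (1-Vf)/Em = 0.67/225 + 0.33/8
E2 = 22.61 GPa

22.61 GPa


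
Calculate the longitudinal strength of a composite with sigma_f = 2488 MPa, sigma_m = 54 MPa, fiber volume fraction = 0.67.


sigma_1 = sigma_f*Vf + sigma_m*(1-Vf) = 2488*0.67 + 54*0.33 = 1684.8 MPa

1684.8 MPa


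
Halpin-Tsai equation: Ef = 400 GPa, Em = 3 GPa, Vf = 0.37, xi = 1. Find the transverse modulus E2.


eta = (Ef/Em - 1)/(Ef/Em + xi) = (133.3333 - 1)/(133.3333 + 1) = 0.9851
E2 = Em*(1+xi*eta*Vf)/(1-eta*Vf) = 6.44 GPa

6.44 GPa


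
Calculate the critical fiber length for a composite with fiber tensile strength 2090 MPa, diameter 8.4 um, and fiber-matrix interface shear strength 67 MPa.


Lc = sigma_f * d / (2 * tau_i) = 2090 * 8.4 / (2 * 67) = 131.0 um

131.0 um


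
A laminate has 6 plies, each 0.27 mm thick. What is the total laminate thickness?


h = n * t_ply = 6 * 0.27 = 1.62 mm

1.62 mm


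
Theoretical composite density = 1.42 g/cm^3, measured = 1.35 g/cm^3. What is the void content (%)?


Void% = (rho_theo - rho_actual)/rho_theo * 100 = (1.42 - 1.35)/1.42 * 100 = 4.93%

4.93%


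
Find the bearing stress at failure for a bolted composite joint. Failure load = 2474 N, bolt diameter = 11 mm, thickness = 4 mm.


sigma_br = F/(d*h) = 2474/(11*4) = 56.2 MPa

56.2 MPa


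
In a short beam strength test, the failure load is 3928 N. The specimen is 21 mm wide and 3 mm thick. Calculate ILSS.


ILSS = 3F/(4bh) = 3*3928/(4*21*3) = 46.76 MPa

46.76 MPa


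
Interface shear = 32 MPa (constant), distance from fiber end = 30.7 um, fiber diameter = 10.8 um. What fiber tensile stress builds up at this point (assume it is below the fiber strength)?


Force balance: sigma_f * (pi*d^2/4) = tau * (pi*d) * x  ->  sigma_f = 4 * tau * x / d
sigma_f = 4 * 32 * 30.7 / 10.8 = 363.9 MPa

363.9 MPa


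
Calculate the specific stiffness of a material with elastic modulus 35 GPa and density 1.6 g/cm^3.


Specific stiffness = E/rho = 35/1.6 = 21.9 GPa/(g/cm^3)

21.9 GPa/(g/cm^3)


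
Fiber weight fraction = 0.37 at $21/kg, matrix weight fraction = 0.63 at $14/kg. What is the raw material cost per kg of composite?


Cost = cost_f*Wf + cost_m*Wm = 21*0.37 + 14*0.63 = $16.59/kg

$16.59/kg


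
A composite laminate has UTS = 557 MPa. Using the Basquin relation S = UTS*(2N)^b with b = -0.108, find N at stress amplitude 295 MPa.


N = 0.5 * (S/UTS)^(1/b) = 0.5 * (295/557)^(1/-0.108) = 179.8178 cycles

179.8178 cycles


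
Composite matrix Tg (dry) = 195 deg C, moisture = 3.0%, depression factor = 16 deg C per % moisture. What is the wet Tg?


Tg_wet = Tg_dry - k*moisture = 195 - 16*3.0 = 147.0 deg C

147.0 deg C


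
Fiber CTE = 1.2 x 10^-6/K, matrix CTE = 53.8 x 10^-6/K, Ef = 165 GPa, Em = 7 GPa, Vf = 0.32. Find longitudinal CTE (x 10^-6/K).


E1 = Ef*Vf + Em*(1-Vf) = 57.56
alpha_1 = (alpha_f*Ef*Vf + alpha_m*Em*(1-Vf))/E1 = 5.55 x 10^-6/K

5.55 x 10^-6/K


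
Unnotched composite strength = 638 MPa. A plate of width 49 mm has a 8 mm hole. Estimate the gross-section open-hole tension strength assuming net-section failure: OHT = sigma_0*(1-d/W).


OHT = sigma_0*(1-d/W) = 638*(1-8/49) = 533.8 MPa

533.8 MPa


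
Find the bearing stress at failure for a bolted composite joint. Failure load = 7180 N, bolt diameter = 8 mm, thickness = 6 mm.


sigma_br = F/(d*h) = 7180/(8*6) = 149.6 MPa

149.6 MPa


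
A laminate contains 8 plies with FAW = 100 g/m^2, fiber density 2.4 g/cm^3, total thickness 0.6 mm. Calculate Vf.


Vf = n * FAW / (rho_f * h * 1000) = 8 * 100 / (2.4 * 0.6 * 1000) = 0.5556

0.5556


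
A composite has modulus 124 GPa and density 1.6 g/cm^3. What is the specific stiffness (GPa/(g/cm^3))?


Specific stiffness = E/rho = 124/1.6 = 77.5 GPa/(g/cm^3)

77.5 GPa/(g/cm^3)


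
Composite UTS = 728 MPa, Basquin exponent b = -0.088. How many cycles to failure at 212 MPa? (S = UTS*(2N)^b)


N = 0.5 * (S/UTS)^(1/b) = 0.5 * (212/728)^(1/-0.088) = 613134.0577 cycles

613134.0577 cycles


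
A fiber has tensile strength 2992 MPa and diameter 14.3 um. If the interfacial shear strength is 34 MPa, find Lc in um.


Lc = sigma_f * d / (2 * tau_i) = 2992 * 14.3 / (2 * 34) = 629.2 um

629.2 um


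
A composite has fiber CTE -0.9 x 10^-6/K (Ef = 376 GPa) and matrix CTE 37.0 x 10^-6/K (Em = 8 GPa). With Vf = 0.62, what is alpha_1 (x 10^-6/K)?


E1 = Ef*Vf + Em*(1-Vf) = 236.16
alpha_1 = (alpha_f*Ef*Vf + alpha_m*Em*(1-Vf))/E1 = -0.41 x 10^-6/K

-0.41 x 10^-6/K


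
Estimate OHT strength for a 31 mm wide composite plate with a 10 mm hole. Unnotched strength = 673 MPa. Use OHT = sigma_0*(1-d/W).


OHT = sigma_0*(1-d/W) = 673*(1-10/31) = 455.9 MPa

455.9 MPa


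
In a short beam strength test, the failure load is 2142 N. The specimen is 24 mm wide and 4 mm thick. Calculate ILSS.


ILSS = 3F/(4bh) = 3*2142/(4*24*4) = 16.73 MPa

16.73 MPa


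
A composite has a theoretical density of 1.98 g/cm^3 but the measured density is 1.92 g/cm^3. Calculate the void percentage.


Void% = (rho_theo - rho_actual)/rho_theo * 100 = (1.98 - 1.92)/1.98 * 100 = 3.03%

3.03%


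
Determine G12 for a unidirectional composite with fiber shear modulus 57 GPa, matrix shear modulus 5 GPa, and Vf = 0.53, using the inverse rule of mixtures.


1/G12 = Vf/Gf + (1-Vf)/Gm = 0.53/57 + 0.47/5
G12 = 9.68 GPa

9.68 GPa


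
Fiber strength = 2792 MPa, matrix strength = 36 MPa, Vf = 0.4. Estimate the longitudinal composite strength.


sigma_1 = sigma_f*Vf + sigma_m*(1-Vf) = 2792*0.4 + 36*0.6 = 1138.4 MPa

1138.4 MPa


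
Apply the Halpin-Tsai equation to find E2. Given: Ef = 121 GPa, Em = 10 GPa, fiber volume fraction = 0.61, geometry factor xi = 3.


eta = (Ef/Em - 1)/(Ef/Em + xi) = (12.1 - 1)/(12.1 + 3) = 0.7351
E2 = Em*(1+xi*eta*Vf)/(1-eta*Vf) = 42.52 GPa

42.52 GPa


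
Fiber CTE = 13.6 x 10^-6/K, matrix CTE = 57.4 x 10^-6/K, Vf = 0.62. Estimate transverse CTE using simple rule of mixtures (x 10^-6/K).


alpha_2 = alpha_f*Vf + alpha_m*(1-Vf) = 13.6*0.62 + 57.4*0.38 = 30.2 x 10^-6/K

30.2 x 10^-6/K


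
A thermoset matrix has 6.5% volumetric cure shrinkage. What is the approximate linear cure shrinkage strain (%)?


Linear shrinkage ≈ vol_shrink/3 = 6.5/3 = 2.167%

2.167%


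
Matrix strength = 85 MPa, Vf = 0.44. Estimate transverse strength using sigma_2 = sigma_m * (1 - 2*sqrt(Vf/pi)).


factor = 1 - 2*sqrt(0.44/pi) = 0.2515
sigma_2 = 85 * 0.2515 = 21.38 MPa

21.38 MPa


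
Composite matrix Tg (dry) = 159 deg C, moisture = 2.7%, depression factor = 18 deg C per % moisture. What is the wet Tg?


Tg_wet = Tg_dry - k*moisture = 159 - 18*2.7 = 110.4 deg C

110.4 deg C


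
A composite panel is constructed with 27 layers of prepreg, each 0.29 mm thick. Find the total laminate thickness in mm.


h = n * t_ply = 27 * 0.29 = 7.83 mm

7.83 mm


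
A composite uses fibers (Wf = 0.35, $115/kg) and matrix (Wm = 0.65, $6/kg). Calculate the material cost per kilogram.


Cost = cost_f*Wf + cost_m*Wm = 115*0.35 + 6*0.65 = $44.15/kg

$44.15/kg


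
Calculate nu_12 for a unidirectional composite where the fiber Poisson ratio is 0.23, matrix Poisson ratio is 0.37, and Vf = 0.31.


nu_12 = nu_f*Vf + nu_m*(1-Vf) = 0.23*0.31 + 0.37*0.69 = 0.3266

0.3266


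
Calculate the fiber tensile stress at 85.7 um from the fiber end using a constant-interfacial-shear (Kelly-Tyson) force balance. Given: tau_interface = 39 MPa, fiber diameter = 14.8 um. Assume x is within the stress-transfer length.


Force balance: sigma_f * (pi*d^2/4) = tau * (pi*d) * x  ->  sigma_f = 4 * tau * x / d
sigma_f = 4 * 39 * 85.7 / 14.8 = 903.3 MPa

903.3 MPa


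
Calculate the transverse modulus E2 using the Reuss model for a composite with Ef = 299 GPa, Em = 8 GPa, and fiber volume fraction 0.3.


1/E2 = Vf/Ef + (1-Vf)/Em = 0.3/299 + 0.7/8
E2 = 11.3 GPa

11.3 GPa


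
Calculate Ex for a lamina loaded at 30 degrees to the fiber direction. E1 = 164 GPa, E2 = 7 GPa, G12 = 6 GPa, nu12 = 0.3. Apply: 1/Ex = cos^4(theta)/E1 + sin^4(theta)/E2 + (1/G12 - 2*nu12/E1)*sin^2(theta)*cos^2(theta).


cos^4(30) = 0.5625, sin^4(30) = 0.0625, sin^2(30)*cos^2(30) = 0.1875
1/G12 - 2*nu12/E1 = 1/6 - 2*0.3/164 = 0.163008 GPa^-1
1/Ex = 0.5625/164 + 0.0625/7 + 0.163008*0.1875 = 0.0429225 GPa^-1
Ex = 23.3 GPa

23.3 GPa


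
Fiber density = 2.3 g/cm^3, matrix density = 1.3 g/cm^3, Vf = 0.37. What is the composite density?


rho_c = rho_f*Vf + rho_m*(1-Vf) = 2.3*0.37 + 1.3*0.63 = 1.67 g/cm^3

1.67 g/cm^3


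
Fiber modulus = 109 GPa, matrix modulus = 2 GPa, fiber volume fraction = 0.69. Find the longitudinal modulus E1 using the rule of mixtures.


E1 = Ef*Vf + Em*(1-Vf) = 109*0.69 + 2*0.31 = 75.83 GPa

75.83 GPa


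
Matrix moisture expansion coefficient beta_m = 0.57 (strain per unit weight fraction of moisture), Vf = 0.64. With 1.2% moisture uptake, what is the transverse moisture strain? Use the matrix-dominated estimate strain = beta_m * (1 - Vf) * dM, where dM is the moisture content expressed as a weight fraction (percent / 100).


dM = 1.2/100 = 0.012
strain = beta_m * (1-Vf) * dM = 0.57 * 0.36 * 0.012 = 0.0024624

0.0024624


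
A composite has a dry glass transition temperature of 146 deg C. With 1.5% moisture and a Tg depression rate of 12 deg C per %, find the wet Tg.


Tg_wet = Tg_dry - k*moisture = 146 - 12*1.5 = 128.0 deg C

128.0 deg C


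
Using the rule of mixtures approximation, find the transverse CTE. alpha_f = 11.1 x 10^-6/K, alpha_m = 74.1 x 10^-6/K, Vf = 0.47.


alpha_2 = alpha_f*Vf + alpha_m*(1-Vf) = 11.1*0.47 + 74.1*0.53 = 44.5 x 10^-6/K

44.5 x 10^-6/K


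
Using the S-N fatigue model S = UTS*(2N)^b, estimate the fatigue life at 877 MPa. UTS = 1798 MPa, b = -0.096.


N = 0.5 * (S/UTS)^(1/b) = 0.5 * (877/1798)^(1/-0.096) = 884.6744 cycles

884.6744 cycles


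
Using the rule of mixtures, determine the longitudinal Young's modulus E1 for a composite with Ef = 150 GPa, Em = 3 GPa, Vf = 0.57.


E1 = Ef*Vf + Em*(1-Vf) = 150*0.57 + 3*0.43 = 86.79 GPa

86.79 GPa


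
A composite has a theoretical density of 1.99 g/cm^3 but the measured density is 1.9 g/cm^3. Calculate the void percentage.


Void% = (rho_theo - rho_actual)/rho_theo * 100 = (1.99 - 1.9)/1.99 * 100 = 4.52%

4.52%


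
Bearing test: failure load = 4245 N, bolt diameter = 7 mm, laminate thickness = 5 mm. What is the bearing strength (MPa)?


sigma_br = F/(d*h) = 4245/(7*5) = 121.3 MPa

121.3 MPa


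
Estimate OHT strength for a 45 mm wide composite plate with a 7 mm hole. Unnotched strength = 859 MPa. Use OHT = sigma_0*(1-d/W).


OHT = sigma_0*(1-d/W) = 859*(1-7/45) = 725.4 MPa

725.4 MPa


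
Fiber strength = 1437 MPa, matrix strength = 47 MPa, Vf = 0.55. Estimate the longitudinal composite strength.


sigma_1 = sigma_f*Vf + sigma_m*(1-Vf) = 1437*0.55 + 47*0.45 = 811.5 MPa

811.5 MPa


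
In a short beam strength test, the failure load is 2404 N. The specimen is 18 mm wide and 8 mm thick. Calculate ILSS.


ILSS = 3F/(4bh) = 3*2404/(4*18*8) = 12.52 MPa

12.52 MPa


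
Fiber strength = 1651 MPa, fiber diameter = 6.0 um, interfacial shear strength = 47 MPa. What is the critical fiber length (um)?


Lc = sigma_f * d / (2 * tau_i) = 1651 * 6.0 / (2 * 47) = 105.4 um

105.4 um


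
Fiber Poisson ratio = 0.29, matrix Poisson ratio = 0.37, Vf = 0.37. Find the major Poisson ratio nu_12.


nu_12 = nu_f*Vf + nu_m*(1-Vf) = 0.29*0.37 + 0.37*0.63 = 0.3404

0.3404


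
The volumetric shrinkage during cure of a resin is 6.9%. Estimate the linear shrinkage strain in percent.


Linear shrinkage ≈ vol_shrink/3 = 6.9/3 = 2.3%

2.3%


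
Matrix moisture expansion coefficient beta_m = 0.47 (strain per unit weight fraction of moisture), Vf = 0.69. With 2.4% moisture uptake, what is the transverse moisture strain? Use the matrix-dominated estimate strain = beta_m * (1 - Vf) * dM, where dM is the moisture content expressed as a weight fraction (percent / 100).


dM = 2.4/100 = 0.024
strain = beta_m * (1-Vf) * dM = 0.47 * 0.31 * 0.024 = 0.0034968

0.0034968


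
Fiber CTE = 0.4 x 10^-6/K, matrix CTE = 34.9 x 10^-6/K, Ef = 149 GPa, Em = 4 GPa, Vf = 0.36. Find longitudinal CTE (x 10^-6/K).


E1 = Ef*Vf + Em*(1-Vf) = 56.2
alpha_1 = (alpha_f*Ef*Vf + alpha_m*Em*(1-Vf))/E1 = 1.97 x 10^-6/K

1.97 x 10^-6/K


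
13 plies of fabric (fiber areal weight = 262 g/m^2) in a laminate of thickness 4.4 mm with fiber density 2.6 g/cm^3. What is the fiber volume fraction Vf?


Vf = n * FAW / (rho_f * h * 1000) = 13 * 262 / (2.6 * 4.4 * 1000) = 0.2977

0.2977


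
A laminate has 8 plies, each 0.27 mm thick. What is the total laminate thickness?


h = n * t_ply = 8 * 0.27 = 2.16 mm

2.16 mm


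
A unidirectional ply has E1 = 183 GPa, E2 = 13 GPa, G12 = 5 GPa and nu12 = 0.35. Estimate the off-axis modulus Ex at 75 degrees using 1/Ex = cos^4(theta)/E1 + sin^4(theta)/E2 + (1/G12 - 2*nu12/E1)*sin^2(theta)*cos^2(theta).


cos^4(75) = 0.004487, sin^4(75) = 0.870513, sin^2(75)*cos^2(75) = 0.0625
1/G12 - 2*nu12/E1 = 1/5 - 2*0.35/183 = 0.196175 GPa^-1
1/Ex = 0.004487/183 + 0.870513/13 + 0.196175*0.0625 = 0.079248 GPa^-1
Ex = 12.62 GPa

12.62 GPa


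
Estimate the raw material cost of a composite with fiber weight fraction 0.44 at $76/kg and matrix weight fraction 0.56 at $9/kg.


Cost = cost_f*Wf + cost_m*Wm = 76*0.44 + 9*0.56 = $38.48/kg

$38.48/kg


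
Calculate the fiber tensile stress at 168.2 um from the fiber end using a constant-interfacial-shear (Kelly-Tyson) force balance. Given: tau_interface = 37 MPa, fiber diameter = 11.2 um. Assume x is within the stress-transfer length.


Force balance: sigma_f * (pi*d^2/4) = tau * (pi*d) * x  ->  sigma_f = 4 * tau * x / d
sigma_f = 4 * 37 * 168.2 / 11.2 = 2222.6 MPa

2222.6 MPa


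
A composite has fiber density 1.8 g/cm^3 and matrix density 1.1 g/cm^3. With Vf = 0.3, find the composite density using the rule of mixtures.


rho_c = rho_f*Vf + rho_m*(1-Vf) = 1.8*0.3 + 1.1*0.7 = 1.31 g/cm^3

1.31 g/cm^3


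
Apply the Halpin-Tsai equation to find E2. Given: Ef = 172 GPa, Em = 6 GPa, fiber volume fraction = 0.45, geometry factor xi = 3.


eta = (Ef/Em - 1)/(Ef/Em + xi) = (28.6667 - 1)/(28.6667 + 3) = 0.8737
E2 = Em*(1+xi*eta*Vf)/(1-eta*Vf) = 21.55 GPa

21.55 GPa


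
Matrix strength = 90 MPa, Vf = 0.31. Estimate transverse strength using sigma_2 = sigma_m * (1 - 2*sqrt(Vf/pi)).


factor = 1 - 2*sqrt(0.31/pi) = 0.3717
sigma_2 = 90 * 0.3717 = 33.46 MPa

33.46 MPa


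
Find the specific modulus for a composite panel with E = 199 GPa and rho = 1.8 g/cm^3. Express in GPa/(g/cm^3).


Specific stiffness = E/rho = 199/1.8 = 110.6 GPa/(g/cm^3)

110.6 GPa/(g/cm^3)
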